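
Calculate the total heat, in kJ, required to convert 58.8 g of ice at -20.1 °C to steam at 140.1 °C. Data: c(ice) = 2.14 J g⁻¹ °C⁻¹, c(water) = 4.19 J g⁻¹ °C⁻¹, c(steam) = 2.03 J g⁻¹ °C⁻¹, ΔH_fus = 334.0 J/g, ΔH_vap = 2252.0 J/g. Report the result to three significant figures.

q1 (heat ice -20.1→0.0 °C): 58.8 × 2.14 × 20.1 = 2529 J
q2 (melt at 0 °C): 58.8 × 334.0 = 19639 J
q3 (heat water 0.0→100.0 °C): 58.8 × 4.19 × 100.0 = 24637 J
q4 (vaporize at 100 °C): 58.8 × 2252.0 = 132418 J
q5 (heat steam 100.0→140.1 °C): 58.8 × 2.03 × 40.1 = 4786 J
Total: 2529 + 19639 + 24637 + 132418 + 4786 = 184009 J = 184 kJ

q = 184 kJ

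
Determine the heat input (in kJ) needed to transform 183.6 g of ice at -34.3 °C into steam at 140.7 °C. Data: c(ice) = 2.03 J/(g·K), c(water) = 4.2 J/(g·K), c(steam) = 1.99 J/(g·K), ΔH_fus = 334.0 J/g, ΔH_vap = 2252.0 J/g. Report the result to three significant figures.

q1 (heat ice -34.3→0.0 °C): 183.6 × 2.03 × 34.3 = 12784 J
q2 (melt at 0 °C): 183.6 × 334.0 = 61322 J
q3 (heat water 0.0→100.0 °C): 183.6 × 4.2 × 100.0 = 77112 J
q4 (vaporize at 100 °C): 183.6 × 2252.0 = 413467 J
q5 (heat steam 100.0→140.7 °C): 183.6 × 1.99 × 40.7 = 14870 J
Total: 12784 + 61322 + 77112 + 413467 + 14870 = 579555 J = 580 kJ

q = 580 kJ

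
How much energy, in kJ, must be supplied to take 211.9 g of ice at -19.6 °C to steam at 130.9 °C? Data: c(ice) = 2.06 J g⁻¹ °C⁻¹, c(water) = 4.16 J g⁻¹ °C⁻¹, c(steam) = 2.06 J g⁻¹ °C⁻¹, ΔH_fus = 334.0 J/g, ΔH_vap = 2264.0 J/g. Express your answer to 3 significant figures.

q = 661 kJ

q1 (heat ice -19.6→0.0 °C): 211.9 × 2.06 × 19.6 = 8556 J
q2 (melt at 0 °C): 211.9 × 334.0 = 70775 J
q3 (heat water 0.0→100.0 °C): 211.9 × 4.16 × 100.0 = 88150 J
q4 (vaporize at 100 °C): 211.9 × 2264.0 = 479742 J
q5 (heat steam 100.0→130.9 °C): 211.9 × 2.06 × 30.9 = 13488 J
Total: 8556 + 70775 + 88150 + 479742 + 13488 = 660711 J = 661 kJ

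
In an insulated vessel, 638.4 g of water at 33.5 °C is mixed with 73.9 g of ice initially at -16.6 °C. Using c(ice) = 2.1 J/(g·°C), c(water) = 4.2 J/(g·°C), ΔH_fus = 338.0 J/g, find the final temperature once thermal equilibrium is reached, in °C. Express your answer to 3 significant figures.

T_f = 20.8 °C

Heat to bring ice to 0 °C and melt it: q₁ = 73.9×2.1×16.6 + 73.9×338.0 = 27554 J
Heat the water can supply cooling to 0 °C: 638.4×4.2×33.5 = 89822.9 J > q₁, so all ice melts.
Energy balance: 638.4×4.2×(33.5 − T) = 27554 + 73.9×4.2×(T − 0)
2681.28(33.5 − T) = 27554 + 310.38 T
89822.9 − 27554 = 2991.66 T
T = 62268.9 / 2991.66 = 20.81 °C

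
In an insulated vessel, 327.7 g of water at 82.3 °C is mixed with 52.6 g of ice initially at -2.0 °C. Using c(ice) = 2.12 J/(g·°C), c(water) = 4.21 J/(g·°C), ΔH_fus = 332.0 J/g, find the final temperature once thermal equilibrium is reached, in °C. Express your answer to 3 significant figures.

Heat to bring ice to 0 °C and melt it: q₁ = 52.6×2.12×2.0 + 52.6×332.0 = 17686 J
Heat the water can supply cooling to 0 °C: 327.7×4.21×82.3 = 113542 J > q₁, so all ice melts.
Energy balance: 327.7×4.21×(82.3 − T) = 17686 + 52.6×4.21×(T − 0)
1379.617(82.3 − T) = 17686 + 221.446 T
113542 − 17686 = 1601.063 T
T = 95856 / 1601.063 = 59.87 °C

T_f = 59.9 °C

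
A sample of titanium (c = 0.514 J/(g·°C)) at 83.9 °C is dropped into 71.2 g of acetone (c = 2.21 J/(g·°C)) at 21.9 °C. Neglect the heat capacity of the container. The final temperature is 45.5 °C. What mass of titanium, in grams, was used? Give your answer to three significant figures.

q_gained = (71.2 × 2.21) × (45.5 − 21.9) = 3714 J
q_lost = m × 0.514 × (83.9 − 45.5) = 19.7376 m
m = 3714 / 19.7376 = 188 g

m = 188 g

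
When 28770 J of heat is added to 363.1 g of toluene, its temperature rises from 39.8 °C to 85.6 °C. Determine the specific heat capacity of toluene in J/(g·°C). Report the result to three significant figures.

c = q / (m ΔT) = 28770 / (363.1 × 45.8)
c = 28770 / 16629.98 = 1.73 J/(g·°C)

c = 1.73 J/(g·°C)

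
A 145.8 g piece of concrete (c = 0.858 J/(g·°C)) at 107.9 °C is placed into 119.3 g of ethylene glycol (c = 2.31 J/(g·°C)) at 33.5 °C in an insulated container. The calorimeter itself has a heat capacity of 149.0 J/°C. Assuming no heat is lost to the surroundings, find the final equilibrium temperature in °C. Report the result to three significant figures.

Heat lost by concrete = heat gained by ethylene glycol + calorimeter.
(145.8)(0.858)(107.9 − T) = [(119.3)(2.31) + 149.0](T − 33.5)
125.0964 (107.9 − T) = 424.583 (T − 33.5)
13498 − 125.0964 T = 424.583 T − 14224
27722 = 549.6794 T
T = 50.43 °C

T_f = 50.4 °C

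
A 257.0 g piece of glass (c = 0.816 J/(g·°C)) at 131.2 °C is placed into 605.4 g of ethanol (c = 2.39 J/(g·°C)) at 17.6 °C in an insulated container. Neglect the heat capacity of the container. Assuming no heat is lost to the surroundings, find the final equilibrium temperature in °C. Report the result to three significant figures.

T_f = 32.0 °C

Heat lost by glass = heat gained by ethanol.
(257.0)(0.816)(131.2 − T) = (605.4)(2.39)(T − 17.6)
209.712 (131.2 − T) = 1446.906 (T − 17.6)
27514 − 209.712 T = 1446.906 T − 25466
52980 = 1656.618 T
T = 31.98 °C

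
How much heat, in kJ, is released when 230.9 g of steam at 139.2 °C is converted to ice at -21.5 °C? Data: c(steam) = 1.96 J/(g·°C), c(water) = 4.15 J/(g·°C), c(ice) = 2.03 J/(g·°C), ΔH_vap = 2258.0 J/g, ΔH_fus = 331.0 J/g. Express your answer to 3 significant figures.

q1 (cool steam 139.2→100 °C): 230.9 × 1.96 × 39.2 = 17741 J
q2 (condense at 100 °C): 230.9 × 2258.0 = 521372 J
q3 (cool water 100→0 °C): 230.9 × 4.15 × 100.0 = 95824 J
q4 (freeze at 0 °C): 230.9 × 331.0 = 76428 J
q5 (cool ice 0→-21.5 °C): 230.9 × 2.03 × 21.5 = 10078 J
Total: 17741 + 521372 + 95824 + 76428 + 10078 = 721443 J = 721 kJ

q = 721 kJ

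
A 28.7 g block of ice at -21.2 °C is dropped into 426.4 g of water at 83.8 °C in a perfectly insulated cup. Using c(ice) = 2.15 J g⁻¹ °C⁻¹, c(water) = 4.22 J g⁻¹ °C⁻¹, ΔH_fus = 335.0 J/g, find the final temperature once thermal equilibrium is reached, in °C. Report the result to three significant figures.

Heat to bring ice to 0 °C and melt it: q₁ = 28.7×2.15×21.2 + 28.7×335.0 = 10923 J
Heat the water can supply cooling to 0 °C: 426.4×4.22×83.8 = 150790 J > q₁, so all ice melts.
Energy balance: 426.4×4.22×(83.8 − T) = 10923 + 28.7×4.22×(T − 0)
1799.408(83.8 − T) = 10923 + 121.114 T
150790 − 10923 = 1920.522 T
T = 139867 / 1920.522 = 72.83 °C

T_f = 72.8 °C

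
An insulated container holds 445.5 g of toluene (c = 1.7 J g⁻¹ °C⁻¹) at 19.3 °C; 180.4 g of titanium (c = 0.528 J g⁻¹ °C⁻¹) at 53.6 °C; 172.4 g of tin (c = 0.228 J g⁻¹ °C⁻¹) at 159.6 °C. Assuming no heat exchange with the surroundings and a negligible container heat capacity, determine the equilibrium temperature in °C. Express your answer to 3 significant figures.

Σ mᵢcᵢ(T − Tᵢ) = 0  ⇒  T = Σ mᵢcᵢTᵢ / Σ mᵢcᵢ
Σ mᵢcᵢ = 445.5×1.7 + 180.4×0.528 + 172.4×0.228 = 891.9084
Σ mᵢcᵢTᵢ = 757.35×19.3 + 95.2512×53.6 + 39.3072×159.6 = 25996
T = 25996 / 891.9084 = 29.146 °C

T_f = 29.1 °C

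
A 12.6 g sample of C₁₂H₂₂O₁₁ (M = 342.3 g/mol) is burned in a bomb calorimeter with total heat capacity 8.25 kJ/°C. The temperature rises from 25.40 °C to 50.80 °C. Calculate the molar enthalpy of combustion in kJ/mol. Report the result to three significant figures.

ΔH = -5690 kJ/mol

ΔT = 50.80 − 25.40 = 25.40 °C
q_cal = C_cal × ΔT = 8.25 × 25.40 = 209.55 kJ
n = 12.6 / 342.3 = 0.03681 mol
q_rxn = −q_cal = -209.55 kJ
ΔH = -209.55 / 0.03681 = -5693 kJ/mol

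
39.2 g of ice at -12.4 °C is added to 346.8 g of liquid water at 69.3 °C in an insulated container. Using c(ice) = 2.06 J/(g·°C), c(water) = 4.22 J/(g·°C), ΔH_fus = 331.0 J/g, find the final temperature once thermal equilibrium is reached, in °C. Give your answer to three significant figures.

T_f = 53.7 °C

Heat to bring ice to 0 °C and melt it: q₁ = 39.2×2.06×12.4 + 39.2×331.0 = 13977 J
Heat the water can supply cooling to 0 °C: 346.8×4.22×69.3 = 101420 J > q₁, so all ice melts.
Energy balance: 346.8×4.22×(69.3 − T) = 13977 + 39.2×4.22×(T − 0)
1463.496(69.3 − T) = 13977 + 165.424 T
101420 − 13977 = 1628.920 T
T = 87443 / 1628.920 = 53.68 °C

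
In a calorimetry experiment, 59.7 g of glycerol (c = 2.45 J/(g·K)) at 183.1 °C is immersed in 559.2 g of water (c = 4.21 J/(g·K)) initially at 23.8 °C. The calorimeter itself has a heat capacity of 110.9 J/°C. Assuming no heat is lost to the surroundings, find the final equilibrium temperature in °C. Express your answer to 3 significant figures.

T_f = 32.7 °C

Heat lost by glycerol = heat gained by water + calorimeter.
(59.7)(2.45)(183.1 − T) = [(559.2)(4.21) + 110.9](T − 23.8)
146.265 (183.1 − T) = 2465.132 (T − 23.8)
26781 − 146.265 T = 2465.132 T − 58670
85451 = 2611.397 T
T = 32.72 °C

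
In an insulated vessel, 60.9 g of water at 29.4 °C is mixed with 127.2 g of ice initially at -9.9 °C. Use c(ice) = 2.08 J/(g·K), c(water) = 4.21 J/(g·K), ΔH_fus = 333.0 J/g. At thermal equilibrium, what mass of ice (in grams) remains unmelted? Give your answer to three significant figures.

m_ice remaining = 112 g

Heat to warm all ice to 0 °C: 127.2×2.08×9.9 = 2619.3 J
Heat released by water cooling to 0 °C: 60.9×4.21×29.4 = 7537.8 J
7537.8 J < 2619.3 + 127.2×333.0 = 44976.9 J, so not all ice melts; final T = 0 °C.
Heat left for melting: 7537.8 − 2619.3 = 4918.5 J
Mass melted = 4918.5 / 333.0 = 14.77 g
Ice remaining = 127.2 − 14.77 = 112.43 g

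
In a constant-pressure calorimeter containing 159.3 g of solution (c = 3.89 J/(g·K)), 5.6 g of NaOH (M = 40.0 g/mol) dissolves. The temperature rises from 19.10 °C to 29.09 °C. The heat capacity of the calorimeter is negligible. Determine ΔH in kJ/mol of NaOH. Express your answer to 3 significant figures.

|ΔT| = |29.09 − 19.10| = 9.99 °C
|q_surr| = (159.3 × 3.89) × 9.99 = 619.677 × 9.99 = 6191 J
n(NaOH) = 5.6 / 40.0 = 0.1400 mol
Temperature rose, so q_rxn = −|q_surr| = -6.191 kJ
ΔH = q_rxn / n = -44.22 kJ/mol

ΔH = -44.2 kJ/mol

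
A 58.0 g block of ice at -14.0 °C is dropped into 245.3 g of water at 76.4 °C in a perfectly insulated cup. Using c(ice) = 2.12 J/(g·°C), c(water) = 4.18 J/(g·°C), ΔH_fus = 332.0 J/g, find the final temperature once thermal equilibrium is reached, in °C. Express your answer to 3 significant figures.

Heat to bring ice to 0 °C and melt it: q₁ = 58.0×2.12×14.0 + 58.0×332.0 = 20977 J
Heat the water can supply cooling to 0 °C: 245.3×4.18×76.4 = 78337.0 J > q₁, so all ice melts.
Energy balance: 245.3×4.18×(76.4 − T) = 20977 + 58.0×4.18×(T − 0)
1025.354(76.4 − T) = 20977 + 242.44 T
78337.0 − 20977 = 1267.794 T
T = 57360.0 / 1267.794 = 45.24 °C

T_f = 45.2 °C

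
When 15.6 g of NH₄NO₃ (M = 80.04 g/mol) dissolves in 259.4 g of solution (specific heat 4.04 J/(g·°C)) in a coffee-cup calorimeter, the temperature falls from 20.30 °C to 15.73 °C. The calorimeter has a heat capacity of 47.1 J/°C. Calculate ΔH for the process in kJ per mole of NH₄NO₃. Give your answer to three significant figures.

|ΔT| = |15.73 − 20.30| = 4.57 °C
|q_surr| = (259.4 × 4.04 + 47.1) × 4.57 = 1095.076 × 4.57 = 5004 J
n(NH₄NO₃) = 15.6 / 80.04 = 0.1949 mol
Temperature fell, so q_rxn = +|q_surr| = 5.004 kJ
ΔH = q_rxn / n = 25.67 kJ/mol

ΔH = 25.7 kJ/mol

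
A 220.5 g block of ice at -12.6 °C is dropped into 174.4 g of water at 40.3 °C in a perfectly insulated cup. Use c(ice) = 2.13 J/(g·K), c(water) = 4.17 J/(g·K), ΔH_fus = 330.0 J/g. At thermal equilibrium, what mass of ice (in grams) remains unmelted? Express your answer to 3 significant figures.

Heat to warm all ice to 0 °C: 220.5×2.13×12.6 = 5917.8 J
Heat released by water cooling to 0 °C: 174.4×4.17×40.3 = 29308 J
29308 J < 5917.8 + 220.5×330.0 = 78682.8 J, so not all ice melts; final T = 0 °C.
Heat left for melting: 29308 − 5917.8 = 23390.2 J
Mass melted = 23390.2 / 330.0 = 70.88 g
Ice remaining = 220.5 − 70.88 = 149.62 g

m_ice remaining = 150 g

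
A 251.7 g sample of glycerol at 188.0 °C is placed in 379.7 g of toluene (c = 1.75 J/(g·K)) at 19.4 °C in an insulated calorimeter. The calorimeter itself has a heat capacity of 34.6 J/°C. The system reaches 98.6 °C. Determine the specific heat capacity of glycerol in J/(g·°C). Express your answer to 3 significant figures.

q_gained = (379.7 × 1.75 + 34.6) × (98.6 − 19.4) = 55370 J
q_lost = 251.7 × c × (188.0 − 98.6) = 22501.98 c
Set equal: c = 55370 / 22501.98 = 2.46 J/(g·°C)

c = 2.46 J/(g·°C)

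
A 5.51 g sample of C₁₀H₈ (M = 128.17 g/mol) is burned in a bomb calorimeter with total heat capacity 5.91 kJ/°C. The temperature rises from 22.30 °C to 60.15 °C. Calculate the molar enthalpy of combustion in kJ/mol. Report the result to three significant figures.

ΔH = -5200 kJ/mol

ΔT = 60.15 − 22.30 = 37.85 °C
q_cal = C_cal × ΔT = 5.91 × 37.85 = 223.6935 kJ
n = 5.51 / 128.17 = 0.04299 mol
q_rxn = −q_cal = -223.6935 kJ
ΔH = -223.6935 / 0.04299 = -5203 kJ/mol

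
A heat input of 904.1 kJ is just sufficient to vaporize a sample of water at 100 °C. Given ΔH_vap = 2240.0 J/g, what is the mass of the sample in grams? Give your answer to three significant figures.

m = 404 g

m = q / ΔH_vap = 904100 J / 2240.0 J/g = 404 g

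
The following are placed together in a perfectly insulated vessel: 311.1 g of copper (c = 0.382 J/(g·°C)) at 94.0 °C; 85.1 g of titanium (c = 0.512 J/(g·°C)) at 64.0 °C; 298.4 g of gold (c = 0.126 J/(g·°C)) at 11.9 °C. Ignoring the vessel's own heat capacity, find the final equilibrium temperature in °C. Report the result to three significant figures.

T_f = 72.0 °C

Σ mᵢcᵢ(T − Tᵢ) = 0  ⇒  T = Σ mᵢcᵢTᵢ / Σ mᵢcᵢ
Σ mᵢcᵢ = 311.1×0.382 + 85.1×0.512 + 298.4×0.126 = 200.0098
Σ mᵢcᵢTᵢ = 118.8402×94.0 + 43.5712×64.0 + 37.5984×11.9 = 14407
T = 14407 / 200.0098 = 72.03 °C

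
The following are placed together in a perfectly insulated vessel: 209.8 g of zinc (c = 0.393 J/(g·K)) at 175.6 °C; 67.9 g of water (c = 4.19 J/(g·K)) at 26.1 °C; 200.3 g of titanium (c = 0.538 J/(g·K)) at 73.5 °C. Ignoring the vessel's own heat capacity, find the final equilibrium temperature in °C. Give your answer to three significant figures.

T_f = 62.8 °C

Σ mᵢcᵢ(T − Tᵢ) = 0  ⇒  T = Σ mᵢcᵢTᵢ / Σ mᵢcᵢ
Σ mᵢcᵢ = 209.8×0.393 + 67.9×4.19 + 200.3×0.538 = 474.7138
Σ mᵢcᵢTᵢ = 82.4514×175.6 + 284.501×26.1 + 107.7614×73.5 = 29824
T = 29824 / 474.7138 = 62.83 °C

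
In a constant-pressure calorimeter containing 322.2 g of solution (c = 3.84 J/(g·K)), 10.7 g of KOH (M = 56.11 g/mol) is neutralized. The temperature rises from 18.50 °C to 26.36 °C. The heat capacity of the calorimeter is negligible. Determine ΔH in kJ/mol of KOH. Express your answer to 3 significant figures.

|ΔT| = |26.36 − 18.50| = 7.86 °C
|q_surr| = (322.2 × 3.84) × 7.86 = 1237.248 × 7.86 = 9725 J
n(KOH) = 10.7 / 56.11 = 0.1907 mol
Temperature rose, so q_rxn = −|q_surr| = -9.725 kJ
ΔH = q_rxn / n = -51.00 kJ/mol

ΔH = -51.0 kJ/mol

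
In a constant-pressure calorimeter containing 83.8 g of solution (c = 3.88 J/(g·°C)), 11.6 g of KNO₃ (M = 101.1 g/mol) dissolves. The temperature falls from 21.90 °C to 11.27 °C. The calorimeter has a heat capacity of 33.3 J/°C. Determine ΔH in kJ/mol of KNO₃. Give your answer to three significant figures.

ΔH = 33.2 kJ/mol

|ΔT| = |11.27 − 21.90| = 10.63 °C
|q_surr| = (83.8 × 3.88 + 33.3) × 10.63 = 358.444 × 10.63 = 3810 J
n(KNO₃) = 11.6 / 101.1 = 0.1147 mol
Temperature fell, so q_rxn = +|q_surr| = 3.810 kJ
ΔH = q_rxn / n = 33.22 kJ/mol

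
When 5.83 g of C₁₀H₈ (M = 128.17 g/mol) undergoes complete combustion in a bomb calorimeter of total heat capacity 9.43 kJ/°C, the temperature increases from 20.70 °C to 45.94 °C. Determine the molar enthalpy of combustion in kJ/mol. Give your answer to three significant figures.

ΔH = -5230 kJ/mol

ΔT = 45.94 − 20.70 = 25.24 °C
q_cal = C_cal × ΔT = 9.43 × 25.24 = 238.0132 kJ
n = 5.83 / 128.17 = 0.04549 mol
q_rxn = −q_cal = -238.0132 kJ
ΔH = -238.0132 / 0.04549 = -5232 kJ/mol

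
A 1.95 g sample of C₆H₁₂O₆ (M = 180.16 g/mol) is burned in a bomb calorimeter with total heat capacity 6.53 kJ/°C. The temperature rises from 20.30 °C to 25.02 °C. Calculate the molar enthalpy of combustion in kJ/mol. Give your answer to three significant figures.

ΔH = -2850 kJ/mol

ΔT = 25.02 − 20.30 = 4.72 °C
q_cal = C_cal × ΔT = 6.53 × 4.72 = 30.8216 kJ
n = 1.95 / 180.16 = 0.01082 mol
q_rxn = −q_cal = -30.8216 kJ
ΔH = -30.8216 / 0.01082 = -2849 kJ/mol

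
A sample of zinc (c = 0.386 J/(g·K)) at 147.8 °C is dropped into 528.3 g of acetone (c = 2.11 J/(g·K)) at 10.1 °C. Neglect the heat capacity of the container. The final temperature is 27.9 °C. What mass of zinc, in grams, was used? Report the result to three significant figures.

q_gained = (528.3 × 2.11) × (27.9 − 10.1) = 19840 J
q_lost = m × 0.386 × (147.8 − 27.9) = 46.2814 m
m = 19840 / 46.2814 = 429 g

m = 429 g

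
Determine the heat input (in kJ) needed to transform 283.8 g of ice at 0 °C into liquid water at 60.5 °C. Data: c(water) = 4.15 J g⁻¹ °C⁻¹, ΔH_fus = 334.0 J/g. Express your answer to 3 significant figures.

q1 (melt at 0 °C): 283.8 × 334.0 = 94789 J
q2 (heat water 0.0→60.5 °C): 283.8 × 4.15 × 60.5 = 71255 J
Total: 94789 + 71255 = 166044 J = 166 kJ

q = 166 kJ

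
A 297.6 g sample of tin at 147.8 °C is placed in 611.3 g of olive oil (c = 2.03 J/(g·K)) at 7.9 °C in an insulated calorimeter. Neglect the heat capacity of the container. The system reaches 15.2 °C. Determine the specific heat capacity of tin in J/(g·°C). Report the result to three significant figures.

q_gained = (611.3 × 2.03) × (15.2 − 7.9) = 9059 J
q_lost = 297.6 × c × (147.8 − 15.2) = 39461.76 c
Set equal: c = 9059 / 39461.76 = 0.230 J/(g·°C)

c = 0.230 J/(g·°C)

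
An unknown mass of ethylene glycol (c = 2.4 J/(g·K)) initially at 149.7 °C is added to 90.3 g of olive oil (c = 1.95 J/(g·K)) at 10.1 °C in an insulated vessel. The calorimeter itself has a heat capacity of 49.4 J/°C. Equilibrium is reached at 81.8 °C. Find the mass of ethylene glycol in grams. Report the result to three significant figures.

q_gained = (90.3 × 1.95 + 49.4) × (81.8 − 10.1) = 16170 J
q_lost = m × 2.4 × (149.7 − 81.8) = 162.96 m
m = 16170 / 162.96 = 99.2 g

m = 99.2 g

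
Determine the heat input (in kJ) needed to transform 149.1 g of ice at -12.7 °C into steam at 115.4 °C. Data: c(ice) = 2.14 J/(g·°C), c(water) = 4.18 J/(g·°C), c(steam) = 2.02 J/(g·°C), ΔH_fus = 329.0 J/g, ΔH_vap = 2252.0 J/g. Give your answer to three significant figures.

q = 456 kJ

q1 (heat ice -12.7→0.0 °C): 149.1 × 2.14 × 12.7 = 4052 J
q2 (melt at 0 °C): 149.1 × 329.0 = 49054 J
q3 (heat water 0.0→100.0 °C): 149.1 × 4.18 × 100.0 = 62324 J
q4 (vaporize at 100 °C): 149.1 × 2252.0 = 335773 J
q5 (heat steam 100.0→115.4 °C): 149.1 × 2.02 × 15.4 = 4638 J
Total: 4052 + 49054 + 62324 + 335773 + 4638 = 455841 J = 456 kJ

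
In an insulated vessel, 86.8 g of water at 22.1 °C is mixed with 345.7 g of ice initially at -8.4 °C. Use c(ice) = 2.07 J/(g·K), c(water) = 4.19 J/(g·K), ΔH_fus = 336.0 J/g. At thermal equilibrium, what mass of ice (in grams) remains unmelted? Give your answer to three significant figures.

m_ice remaining = 340 g

Heat to warm all ice to 0 °C: 345.7×2.07×8.4 = 6011.0 J
Heat released by water cooling to 0 °C: 86.8×4.19×22.1 = 8037.6 J
8037.6 J < 6011.0 + 345.7×336.0 = 122166.2 J, so not all ice melts; final T = 0 °C.
Heat left for melting: 8037.6 − 6011.0 = 2026.6 J
Mass melted = 2026.6 / 336.0 = 6.032 g
Ice remaining = 345.7 − 6.032 = 339.668 g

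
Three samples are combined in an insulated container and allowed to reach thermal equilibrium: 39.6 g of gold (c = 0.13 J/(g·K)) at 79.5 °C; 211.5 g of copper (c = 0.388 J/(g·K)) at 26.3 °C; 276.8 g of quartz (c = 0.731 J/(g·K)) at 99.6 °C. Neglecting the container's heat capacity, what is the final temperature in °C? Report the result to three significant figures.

Σ mᵢcᵢ(T − Tᵢ) = 0  ⇒  T = Σ mᵢcᵢTᵢ / Σ mᵢcᵢ
Σ mᵢcᵢ = 39.6×0.13 + 211.5×0.388 + 276.8×0.731 = 289.5508
Σ mᵢcᵢTᵢ = 5.148×79.5 + 82.062×26.3 + 202.3408×99.6 = 22721
T = 22721 / 289.5508 = 78.47 °C

T_f = 78.5 °C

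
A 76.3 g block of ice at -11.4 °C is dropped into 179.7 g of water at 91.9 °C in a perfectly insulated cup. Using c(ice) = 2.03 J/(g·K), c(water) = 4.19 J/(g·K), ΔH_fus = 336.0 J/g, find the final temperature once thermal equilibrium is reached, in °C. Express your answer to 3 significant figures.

Heat to bring ice to 0 °C and melt it: q₁ = 76.3×2.03×11.4 + 76.3×336.0 = 27403 J
Heat the water can supply cooling to 0 °C: 179.7×4.19×91.9 = 69195.5 J > q₁, so all ice melts.
Energy balance: 179.7×4.19×(91.9 − T) = 27403 + 76.3×4.19×(T − 0)
752.943(91.9 − T) = 27403 + 319.697 T
69195.5 − 27403 = 1072.640 T
T = 41792.5 / 1072.640 = 38.96 °C

T_f = 39.0 °C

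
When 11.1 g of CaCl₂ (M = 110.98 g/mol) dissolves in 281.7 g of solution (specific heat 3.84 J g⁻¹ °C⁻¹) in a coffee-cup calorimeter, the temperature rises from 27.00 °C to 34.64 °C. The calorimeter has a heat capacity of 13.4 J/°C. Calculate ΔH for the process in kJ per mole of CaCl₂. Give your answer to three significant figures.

|ΔT| = |34.64 − 27.00| = 7.64 °C
|q_surr| = (281.7 × 3.84 + 13.4) × 7.64 = 1095.128 × 7.64 = 8367 J
n(CaCl₂) = 11.1 / 110.98 = 0.1000 mol
Temperature rose, so q_rxn = −|q_surr| = -8.367 kJ
ΔH = q_rxn / n = -83.67 kJ/mol

ΔH = -83.7 kJ/mol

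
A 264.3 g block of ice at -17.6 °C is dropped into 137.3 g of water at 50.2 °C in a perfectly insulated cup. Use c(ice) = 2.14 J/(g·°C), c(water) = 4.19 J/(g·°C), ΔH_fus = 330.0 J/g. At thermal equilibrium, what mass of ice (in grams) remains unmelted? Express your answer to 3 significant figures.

Heat to warm all ice to 0 °C: 264.3×2.14×17.6 = 9954.6 J
Heat released by water cooling to 0 °C: 137.3×4.19×50.2 = 28879 J
28879 J < 9954.6 + 264.3×330.0 = 97173.6 J, so not all ice melts; final T = 0 °C.
Heat left for melting: 28879 − 9954.6 = 18924.4 J
Mass melted = 18924.4 / 330.0 = 57.35 g
Ice remaining = 264.3 − 57.35 = 206.95 g

m_ice remaining = 207 g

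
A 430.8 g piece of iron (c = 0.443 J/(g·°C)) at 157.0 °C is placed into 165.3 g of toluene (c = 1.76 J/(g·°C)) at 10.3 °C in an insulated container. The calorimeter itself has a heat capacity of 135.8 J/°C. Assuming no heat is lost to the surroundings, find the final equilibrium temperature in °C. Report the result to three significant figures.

Heat lost by iron = heat gained by toluene + calorimeter.
(430.8)(0.443)(157.0 − T) = [(165.3)(1.76) + 135.8](T − 10.3)
190.8444 (157.0 − T) = 426.728 (T − 10.3)
29963 − 190.8444 T = 426.728 T − 4395.3
34358.3 = 617.5724 T
T = 55.63 °C

T_f = 55.6 °C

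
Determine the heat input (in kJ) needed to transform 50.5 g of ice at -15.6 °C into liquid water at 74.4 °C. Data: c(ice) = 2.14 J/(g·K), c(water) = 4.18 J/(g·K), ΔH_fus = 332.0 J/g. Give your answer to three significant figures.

q = 34.2 kJ

q1 (heat ice -15.6→0.0 °C): 50.5 × 2.14 × 15.6 = 1686 J
q2 (melt at 0 °C): 50.5 × 332.0 = 16766 J
q3 (heat water 0.0→74.4 °C): 50.5 × 4.18 × 74.4 = 15705 J
Total: 1686 + 16766 + 15705 = 34157 J = 34.2 kJ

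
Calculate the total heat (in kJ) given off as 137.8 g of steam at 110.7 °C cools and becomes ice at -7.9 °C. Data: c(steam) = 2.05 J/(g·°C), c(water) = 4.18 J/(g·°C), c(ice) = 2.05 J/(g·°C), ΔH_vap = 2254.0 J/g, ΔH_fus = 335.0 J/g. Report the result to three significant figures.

q1 (cool steam 110.7→100 °C): 137.8 × 2.05 × 10.7 = 3023 J
q2 (condense at 100 °C): 137.8 × 2254.0 = 310601 J
q3 (cool water 100→0 °C): 137.8 × 4.18 × 100.0 = 57600 J
q4 (freeze at 0 °C): 137.8 × 335.0 = 46163 J
q5 (cool ice 0→-7.9 °C): 137.8 × 2.05 × 7.9 = 2232 J
Total: 3023 + 310601 + 57600 + 46163 + 2232 = 419619 J = 420 kJ

q = 420 kJ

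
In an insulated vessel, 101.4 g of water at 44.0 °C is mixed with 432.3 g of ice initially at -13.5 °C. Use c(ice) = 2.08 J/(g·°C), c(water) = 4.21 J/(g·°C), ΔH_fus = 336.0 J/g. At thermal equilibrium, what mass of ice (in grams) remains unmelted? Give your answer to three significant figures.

m_ice remaining = 413 g

Heat to warm all ice to 0 °C: 432.3×2.08×13.5 = 12139 J
Heat released by water cooling to 0 °C: 101.4×4.21×44.0 = 18783 J
18783 J < 12139 + 432.3×336.0 = 157391.8 J, so not all ice melts; final T = 0 °C.
Heat left for melting: 18783 − 12139 = 6644 J
Mass melted = 6644 / 336.0 = 19.77 g
Ice remaining = 432.3 − 19.77 = 412.53 g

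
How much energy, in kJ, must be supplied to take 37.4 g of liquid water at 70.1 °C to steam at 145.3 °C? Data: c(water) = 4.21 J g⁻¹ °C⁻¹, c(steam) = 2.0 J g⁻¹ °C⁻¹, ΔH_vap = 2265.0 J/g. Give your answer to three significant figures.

q = 92.8 kJ

q1 (heat water 70.1→100.0 °C): 37.4 × 4.21 × 29.9 = 4708 J
q2 (vaporize at 100 °C): 37.4 × 2265.0 = 84711 J
q3 (heat steam 100.0→145.3 °C): 37.4 × 2.0 × 45.3 = 3388 J
Total: 4708 + 84711 + 3388 = 92807 J = 92.8 kJ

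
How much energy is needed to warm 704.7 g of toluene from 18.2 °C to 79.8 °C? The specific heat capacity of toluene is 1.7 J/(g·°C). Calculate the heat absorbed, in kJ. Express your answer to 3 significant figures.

q = m c ΔT = 704.7 × 1.7 × (79.8 − 18.2)
q = 704.7 × 1.7 × 61.6 = 73800 J = 73.8 kJ

q = 73.8 kJ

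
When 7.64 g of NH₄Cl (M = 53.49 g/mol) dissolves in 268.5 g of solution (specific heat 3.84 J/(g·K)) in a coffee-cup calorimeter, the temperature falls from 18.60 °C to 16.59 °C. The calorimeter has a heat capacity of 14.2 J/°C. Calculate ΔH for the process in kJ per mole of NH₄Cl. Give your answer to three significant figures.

ΔH = 14.7 kJ/mol

|ΔT| = |16.59 − 18.60| = 2.01 °C
|q_surr| = (268.5 × 3.84 + 14.2) × 2.01 = 1045.24 × 2.01 = 2101 J
n(NH₄Cl) = 7.64 / 53.49 = 0.1428 mol
Temperature fell, so q_rxn = +|q_surr| = 2.101 kJ
ΔH = q_rxn / n = 14.71 kJ/mol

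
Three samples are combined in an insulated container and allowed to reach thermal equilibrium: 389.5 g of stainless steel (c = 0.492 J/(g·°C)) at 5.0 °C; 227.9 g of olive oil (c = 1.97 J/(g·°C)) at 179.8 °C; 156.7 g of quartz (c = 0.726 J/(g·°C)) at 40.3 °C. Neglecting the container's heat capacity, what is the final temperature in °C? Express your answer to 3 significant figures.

Σ mᵢcᵢ(T − Tᵢ) = 0  ⇒  T = Σ mᵢcᵢTᵢ / Σ mᵢcᵢ
Σ mᵢcᵢ = 389.5×0.492 + 227.9×1.97 + 156.7×0.726 = 754.3612
Σ mᵢcᵢTᵢ = 191.634×5.0 + 448.963×179.8 + 113.7642×40.3 = 86266
T = 86266 / 754.3612 = 114.4 °C

T_f = 114 °C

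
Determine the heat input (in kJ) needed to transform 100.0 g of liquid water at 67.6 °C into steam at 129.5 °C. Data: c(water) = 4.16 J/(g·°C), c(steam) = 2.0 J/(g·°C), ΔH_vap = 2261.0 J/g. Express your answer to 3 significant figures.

q1 (heat water 67.6→100.0 °C): 100.0 × 4.16 × 32.4 = 13478 J
q2 (vaporize at 100 °C): 100.0 × 2261.0 = 226100 J
q3 (heat steam 100.0→129.5 °C): 100.0 × 2.0 × 29.5 = 5900 J
Total: 13478 + 226100 + 5900 = 245478 J = 245 kJ

q = 245 kJ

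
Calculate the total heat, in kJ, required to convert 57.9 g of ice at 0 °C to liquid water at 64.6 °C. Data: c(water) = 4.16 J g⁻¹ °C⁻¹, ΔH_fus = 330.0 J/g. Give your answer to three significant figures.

q = 34.7 kJ

q1 (melt at 0 °C): 57.9 × 330.0 = 19107 J
q2 (heat water 0.0→64.6 °C): 57.9 × 4.16 × 64.6 = 15560 J
Total: 19107 + 15560 = 34667 J = 34.7 kJ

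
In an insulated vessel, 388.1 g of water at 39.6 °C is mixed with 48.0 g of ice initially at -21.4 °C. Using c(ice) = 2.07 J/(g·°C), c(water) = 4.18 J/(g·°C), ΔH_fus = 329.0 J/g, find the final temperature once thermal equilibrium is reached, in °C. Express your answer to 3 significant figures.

T_f = 25.4 °C

Heat to bring ice to 0 °C and melt it: q₁ = 48.0×2.07×21.4 + 48.0×329.0 = 17918 J
Heat the water can supply cooling to 0 °C: 388.1×4.18×39.6 = 64241.4 J > q₁, so all ice melts.
Energy balance: 388.1×4.18×(39.6 − T) = 17918 + 48.0×4.18×(T − 0)
1622.258(39.6 − T) = 17918 + 200.64 T
64241.4 − 17918 = 1822.898 T
T = 46323.4 / 1822.898 = 25.41 °C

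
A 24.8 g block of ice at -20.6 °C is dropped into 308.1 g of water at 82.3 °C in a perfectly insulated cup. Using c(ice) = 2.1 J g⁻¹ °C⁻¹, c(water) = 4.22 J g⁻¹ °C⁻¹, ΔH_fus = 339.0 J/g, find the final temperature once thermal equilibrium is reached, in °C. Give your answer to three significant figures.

Heat to bring ice to 0 °C and melt it: q₁ = 24.8×2.1×20.6 + 24.8×339.0 = 9480.0 J
Heat the water can supply cooling to 0 °C: 308.1×4.22×82.3 = 107005 J > q₁, so all ice melts.
Energy balance: 308.1×4.22×(82.3 − T) = 9480.0 + 24.8×4.22×(T − 0)
1300.182(82.3 − T) = 9480.0 + 104.656 T
107005 − 9480.0 = 1404.838 T
T = 97525.0 / 1404.838 = 69.42 °C

T_f = 69.4 °C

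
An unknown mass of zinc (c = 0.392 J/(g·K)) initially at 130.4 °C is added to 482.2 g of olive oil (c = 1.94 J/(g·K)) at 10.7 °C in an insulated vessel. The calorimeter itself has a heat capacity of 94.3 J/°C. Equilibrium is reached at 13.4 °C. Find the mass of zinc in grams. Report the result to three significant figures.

q_gained = (482.2 × 1.94 + 94.3) × (13.4 − 10.7) = 2780 J
q_lost = m × 0.392 × (130.4 − 13.4) = 45.864 m
m = 2780 / 45.864 = 60.6 g

m = 60.6 g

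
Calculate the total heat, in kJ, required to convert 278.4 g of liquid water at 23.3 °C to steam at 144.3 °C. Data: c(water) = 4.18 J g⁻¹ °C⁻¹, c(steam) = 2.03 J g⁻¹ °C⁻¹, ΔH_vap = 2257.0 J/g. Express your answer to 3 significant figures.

q = 743 kJ

q1 (heat water 23.3→100.0 °C): 278.4 × 4.18 × 76.7 = 89257 J
q2 (vaporize at 100 °C): 278.4 × 2257.0 = 628349 J
q3 (heat steam 100.0→144.3 °C): 278.4 × 2.03 × 44.3 = 25036 J
Total: 89257 + 628349 + 25036 = 742642 J = 743 kJ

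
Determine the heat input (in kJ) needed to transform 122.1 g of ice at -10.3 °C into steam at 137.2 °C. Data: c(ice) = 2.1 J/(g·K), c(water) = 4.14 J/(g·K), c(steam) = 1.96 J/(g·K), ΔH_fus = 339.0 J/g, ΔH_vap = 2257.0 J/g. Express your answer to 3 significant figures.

q = 379 kJ

q1 (heat ice -10.3→0.0 °C): 122.1 × 2.1 × 10.3 = 2641 J
q2 (melt at 0 °C): 122.1 × 339.0 = 41392 J
q3 (heat water 0.0→100.0 °C): 122.1 × 4.14 × 100.0 = 50549 J
q4 (vaporize at 100 °C): 122.1 × 2257.0 = 275580 J
q5 (heat steam 100.0→137.2 °C): 122.1 × 1.96 × 37.2 = 8903 J
Total: 2641 + 41392 + 50549 + 275580 + 8903 = 379065 J = 379 kJ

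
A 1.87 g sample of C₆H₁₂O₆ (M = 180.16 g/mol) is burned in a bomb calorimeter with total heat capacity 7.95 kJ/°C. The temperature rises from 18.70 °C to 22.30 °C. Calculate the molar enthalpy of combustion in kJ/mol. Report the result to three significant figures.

ΔH = -2760 kJ/mol

ΔT = 22.30 − 18.70 = 3.60 °C
q_cal = C_cal × ΔT = 7.95 × 3.60 = 28.62 kJ
n = 1.87 / 180.16 = 0.01038 mol
q_rxn = −q_cal = -28.62 kJ
ΔH = -28.62 / 0.01038 = -2757 kJ/mol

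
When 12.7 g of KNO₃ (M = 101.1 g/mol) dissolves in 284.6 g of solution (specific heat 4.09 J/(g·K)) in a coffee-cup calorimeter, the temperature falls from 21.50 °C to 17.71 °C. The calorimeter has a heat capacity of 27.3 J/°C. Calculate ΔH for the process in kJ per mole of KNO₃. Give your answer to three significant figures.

|ΔT| = |17.71 − 21.50| = 3.79 °C
|q_surr| = (284.6 × 4.09 + 27.3) × 3.79 = 1191.314 × 3.79 = 4515 J
n(KNO₃) = 12.7 / 101.1 = 0.1256 mol
Temperature fell, so q_rxn = +|q_surr| = 4.515 kJ
ΔH = q_rxn / n = 35.947 kJ/mol

ΔH = 35.9 kJ/mol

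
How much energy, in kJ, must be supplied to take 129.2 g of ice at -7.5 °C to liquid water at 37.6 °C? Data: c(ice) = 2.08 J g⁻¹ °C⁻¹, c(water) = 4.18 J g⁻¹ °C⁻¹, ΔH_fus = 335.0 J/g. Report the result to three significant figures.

q1 (heat ice -7.5→0.0 °C): 129.2 × 2.08 × 7.5 = 2016 J
q2 (melt at 0 °C): 129.2 × 335.0 = 43282 J
q3 (heat water 0.0→37.6 °C): 129.2 × 4.18 × 37.6 = 20306 J
Total: 2016 + 43282 + 20306 = 65604 J = 65.6 kJ

q = 65.6 kJ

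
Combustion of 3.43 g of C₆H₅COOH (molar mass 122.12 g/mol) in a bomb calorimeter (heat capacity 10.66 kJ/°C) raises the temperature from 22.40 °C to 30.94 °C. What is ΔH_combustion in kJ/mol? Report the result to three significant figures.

ΔT = 30.94 − 22.40 = 8.54 °C
q_cal = C_cal × ΔT = 10.66 × 8.54 = 91.0364 kJ
n = 3.43 / 122.12 = 0.02809 mol
q_rxn = −q_cal = -91.0364 kJ
ΔH = -91.0364 / 0.02809 = -3241 kJ/mol

ΔH = -3240 kJ/mol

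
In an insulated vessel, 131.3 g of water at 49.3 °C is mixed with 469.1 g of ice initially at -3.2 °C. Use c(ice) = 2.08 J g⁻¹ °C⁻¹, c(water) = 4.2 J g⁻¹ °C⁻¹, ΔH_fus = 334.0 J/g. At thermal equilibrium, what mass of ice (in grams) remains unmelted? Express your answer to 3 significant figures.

m_ice remaining = 397 g

Heat to warm all ice to 0 °C: 469.1×2.08×3.2 = 3122.3 J
Heat released by water cooling to 0 °C: 131.3×4.2×49.3 = 27187 J
27187 J < 3122.3 + 469.1×334.0 = 159801.7 J, so not all ice melts; final T = 0 °C.
Heat left for melting: 27187 − 3122.3 = 24064.7 J
Mass melted = 24064.7 / 334.0 = 72.05 g
Ice remaining = 469.1 − 72.05 = 397.05 g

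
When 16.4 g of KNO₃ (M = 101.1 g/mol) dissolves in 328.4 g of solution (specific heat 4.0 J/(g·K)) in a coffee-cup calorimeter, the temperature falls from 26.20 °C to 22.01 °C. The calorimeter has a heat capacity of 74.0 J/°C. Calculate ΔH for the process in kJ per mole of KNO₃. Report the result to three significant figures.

ΔH = 35.8 kJ/mol

|ΔT| = |22.01 − 26.20| = 4.19 °C
|q_surr| = (328.4 × 4.0 + 74.0) × 4.19 = 1387.6 × 4.19 = 5814 J
n(KNO₃) = 16.4 / 101.1 = 0.1622 mol
Temperature fell, so q_rxn = +|q_surr| = 5.814 kJ
ΔH = q_rxn / n = 35.84 kJ/mol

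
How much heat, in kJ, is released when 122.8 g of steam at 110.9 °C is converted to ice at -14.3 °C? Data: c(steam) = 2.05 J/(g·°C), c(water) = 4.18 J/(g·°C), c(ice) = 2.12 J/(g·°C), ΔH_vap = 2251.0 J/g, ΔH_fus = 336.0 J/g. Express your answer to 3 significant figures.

q1 (cool steam 110.9→100 °C): 122.8 × 2.05 × 10.9 = 2744 J
q2 (condense at 100 °C): 122.8 × 2251.0 = 276423 J
q3 (cool water 100→0 °C): 122.8 × 4.18 × 100.0 = 51330 J
q4 (freeze at 0 °C): 122.8 × 336.0 = 41261 J
q5 (cool ice 0→-14.3 °C): 122.8 × 2.12 × 14.3 = 3723 J
Total: 2744 + 276423 + 51330 + 41261 + 3723 = 375481 J = 375 kJ

q = 375 kJ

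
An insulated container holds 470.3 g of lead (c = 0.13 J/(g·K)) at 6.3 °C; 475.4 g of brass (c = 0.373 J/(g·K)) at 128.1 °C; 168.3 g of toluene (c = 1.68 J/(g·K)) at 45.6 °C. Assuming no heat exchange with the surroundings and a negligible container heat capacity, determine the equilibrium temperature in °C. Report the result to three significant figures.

Σ mᵢcᵢ(T − Tᵢ) = 0  ⇒  T = Σ mᵢcᵢTᵢ / Σ mᵢcᵢ
Σ mᵢcᵢ = 470.3×0.13 + 475.4×0.373 + 168.3×1.68 = 521.2072
Σ mᵢcᵢTᵢ = 61.139×6.3 + 177.3242×128.1 + 282.744×45.6 = 35994
T = 35994 / 521.2072 = 69.06 °C

T_f = 69.1 °C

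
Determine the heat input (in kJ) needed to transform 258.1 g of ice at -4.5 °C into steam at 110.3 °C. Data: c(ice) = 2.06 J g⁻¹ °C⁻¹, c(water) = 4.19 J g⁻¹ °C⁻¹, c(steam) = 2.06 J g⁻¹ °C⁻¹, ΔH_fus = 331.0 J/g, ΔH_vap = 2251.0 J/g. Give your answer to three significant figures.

q1 (heat ice -4.5→0.0 °C): 258.1 × 2.06 × 4.5 = 2393 J
q2 (melt at 0 °C): 258.1 × 331.0 = 85431 J
q3 (heat water 0.0→100.0 °C): 258.1 × 4.19 × 100.0 = 108144 J
q4 (vaporize at 100 °C): 258.1 × 2251.0 = 580983 J
q5 (heat steam 100.0→110.3 °C): 258.1 × 2.06 × 10.3 = 5476 J
Total: 2393 + 85431 + 108144 + 580983 + 5476 = 782427 J = 782 kJ

q = 782 kJ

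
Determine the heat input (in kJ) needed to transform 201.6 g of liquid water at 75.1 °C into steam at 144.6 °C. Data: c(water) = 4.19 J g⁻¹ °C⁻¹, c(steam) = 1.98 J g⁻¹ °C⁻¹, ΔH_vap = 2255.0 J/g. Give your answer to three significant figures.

q = 493 kJ

q1 (heat water 75.1→100.0 °C): 201.6 × 4.19 × 24.9 = 21033 J
q2 (vaporize at 100 °C): 201.6 × 2255.0 = 454608 J
q3 (heat steam 100.0→144.6 °C): 201.6 × 1.98 × 44.6 = 17803 J
Total: 21033 + 454608 + 17803 = 493444 J = 493 kJ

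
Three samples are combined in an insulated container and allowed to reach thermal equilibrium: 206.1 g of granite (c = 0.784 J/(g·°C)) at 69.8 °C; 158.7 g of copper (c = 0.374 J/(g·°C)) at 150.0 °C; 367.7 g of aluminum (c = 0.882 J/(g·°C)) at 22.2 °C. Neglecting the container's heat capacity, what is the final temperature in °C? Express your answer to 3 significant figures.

Σ mᵢcᵢ(T − Tᵢ) = 0  ⇒  T = Σ mᵢcᵢTᵢ / Σ mᵢcᵢ
Σ mᵢcᵢ = 206.1×0.784 + 158.7×0.374 + 367.7×0.882 = 545.2476
Σ mᵢcᵢTᵢ = 161.5824×69.8 + 59.3538×150.0 + 324.3114×22.2 = 27381
T = 27381 / 545.2476 = 50.22 °C

T_f = 50.2 °C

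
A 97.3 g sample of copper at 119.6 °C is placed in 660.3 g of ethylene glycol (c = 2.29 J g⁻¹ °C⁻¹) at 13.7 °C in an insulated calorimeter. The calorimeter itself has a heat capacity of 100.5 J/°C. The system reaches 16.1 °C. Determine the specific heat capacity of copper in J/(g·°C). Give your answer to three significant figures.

c = 0.384 J/(g·°C)

q_gained = (660.3 × 2.29 + 100.5) × (16.1 − 13.7) = 3870 J
q_lost = 97.3 × c × (119.6 − 16.1) = 10070.55 c
Set equal: c = 3870 / 10070.55 = 0.384 J/(g·°C)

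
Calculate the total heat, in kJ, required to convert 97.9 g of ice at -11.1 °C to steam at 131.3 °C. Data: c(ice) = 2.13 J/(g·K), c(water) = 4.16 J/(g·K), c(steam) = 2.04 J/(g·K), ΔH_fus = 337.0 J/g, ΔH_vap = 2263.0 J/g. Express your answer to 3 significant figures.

q = 304 kJ

q1 (heat ice -11.1→0.0 °C): 97.9 × 2.13 × 11.1 = 2315 J
q2 (melt at 0 °C): 97.9 × 337.0 = 32992 J
q3 (heat water 0.0→100.0 °C): 97.9 × 4.16 × 100.0 = 40726 J
q4 (vaporize at 100 °C): 97.9 × 2263.0 = 221548 J
q5 (heat steam 100.0→131.3 °C): 97.9 × 2.04 × 31.3 = 6251 J
Total: 2315 + 32992 + 40726 + 221548 + 6251 = 303832 J = 304 kJ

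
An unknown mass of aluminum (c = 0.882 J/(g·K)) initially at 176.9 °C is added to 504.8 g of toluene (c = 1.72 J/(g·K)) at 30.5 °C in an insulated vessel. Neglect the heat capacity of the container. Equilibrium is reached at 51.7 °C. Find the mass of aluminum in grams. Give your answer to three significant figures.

m = 167 g

q_gained = (504.8 × 1.72) × (51.7 − 30.5) = 18410 J
q_lost = m × 0.882 × (176.9 − 51.7) = 110.4264 m
m = 18410 / 110.4264 = 167 g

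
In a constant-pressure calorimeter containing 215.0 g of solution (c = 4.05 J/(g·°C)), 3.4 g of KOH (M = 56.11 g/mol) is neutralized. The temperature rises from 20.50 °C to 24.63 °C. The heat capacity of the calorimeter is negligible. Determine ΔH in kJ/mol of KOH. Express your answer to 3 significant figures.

ΔH = -59.3 kJ/mol

|ΔT| = |24.63 − 20.50| = 4.13 °C
|q_surr| = (215.0 × 4.05) × 4.13 = 870.75 × 4.13 = 3596 J
n(KOH) = 3.4 / 56.11 = 0.06060 mol
Temperature rose, so q_rxn = −|q_surr| = -3.596 kJ
ΔH = q_rxn / n = -59.34 kJ/mol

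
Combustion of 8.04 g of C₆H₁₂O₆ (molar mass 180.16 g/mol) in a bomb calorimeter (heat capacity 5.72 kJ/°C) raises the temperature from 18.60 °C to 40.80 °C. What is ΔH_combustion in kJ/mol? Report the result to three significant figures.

ΔT = 40.80 − 18.60 = 22.20 °C
q_cal = C_cal × ΔT = 5.72 × 22.20 = 126.984 kJ
n = 8.04 / 180.16 = 0.04463 mol
q_rxn = −q_cal = -126.984 kJ
ΔH = -126.984 / 0.04463 = -2845 kJ/mol

ΔH = -2850 kJ/mol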